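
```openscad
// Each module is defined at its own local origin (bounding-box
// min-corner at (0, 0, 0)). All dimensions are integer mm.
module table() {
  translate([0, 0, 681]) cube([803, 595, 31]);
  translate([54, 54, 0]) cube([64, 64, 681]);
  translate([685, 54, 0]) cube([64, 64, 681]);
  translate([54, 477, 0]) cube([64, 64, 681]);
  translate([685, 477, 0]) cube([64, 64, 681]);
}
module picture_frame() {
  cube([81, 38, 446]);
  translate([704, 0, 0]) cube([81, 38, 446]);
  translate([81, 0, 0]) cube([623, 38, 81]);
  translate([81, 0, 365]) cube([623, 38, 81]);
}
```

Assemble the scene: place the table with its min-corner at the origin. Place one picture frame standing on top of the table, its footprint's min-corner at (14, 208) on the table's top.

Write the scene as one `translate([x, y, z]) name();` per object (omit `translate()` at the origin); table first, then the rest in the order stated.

table();
translate([14, 208, 712]) picture_frame();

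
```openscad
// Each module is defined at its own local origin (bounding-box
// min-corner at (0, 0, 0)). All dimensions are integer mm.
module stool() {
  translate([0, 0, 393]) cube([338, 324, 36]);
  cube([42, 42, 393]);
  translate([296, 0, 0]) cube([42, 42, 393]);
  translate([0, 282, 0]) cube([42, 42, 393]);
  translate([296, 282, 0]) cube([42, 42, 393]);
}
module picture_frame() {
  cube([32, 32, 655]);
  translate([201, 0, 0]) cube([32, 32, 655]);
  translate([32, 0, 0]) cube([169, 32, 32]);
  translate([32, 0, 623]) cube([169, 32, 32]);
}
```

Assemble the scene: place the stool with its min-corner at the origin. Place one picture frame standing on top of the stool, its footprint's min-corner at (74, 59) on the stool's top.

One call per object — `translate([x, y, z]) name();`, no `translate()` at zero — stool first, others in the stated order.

stool();
translate([74, 59, 429]) picture_frame();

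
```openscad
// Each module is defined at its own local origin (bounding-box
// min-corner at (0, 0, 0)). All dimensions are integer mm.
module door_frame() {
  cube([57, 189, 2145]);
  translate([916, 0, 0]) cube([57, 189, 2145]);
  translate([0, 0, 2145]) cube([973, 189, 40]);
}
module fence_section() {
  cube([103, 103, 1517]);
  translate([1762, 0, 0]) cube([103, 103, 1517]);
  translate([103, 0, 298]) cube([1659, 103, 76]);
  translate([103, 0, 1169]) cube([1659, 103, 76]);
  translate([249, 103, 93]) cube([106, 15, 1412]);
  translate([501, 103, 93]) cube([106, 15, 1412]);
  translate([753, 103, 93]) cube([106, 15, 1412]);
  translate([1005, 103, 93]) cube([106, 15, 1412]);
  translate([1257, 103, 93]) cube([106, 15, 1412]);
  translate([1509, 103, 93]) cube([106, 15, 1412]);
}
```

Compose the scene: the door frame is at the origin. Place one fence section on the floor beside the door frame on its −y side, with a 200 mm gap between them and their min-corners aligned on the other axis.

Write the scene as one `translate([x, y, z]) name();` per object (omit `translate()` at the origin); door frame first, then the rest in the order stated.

door_frame();
translate([0, -318, 0]) fence_section();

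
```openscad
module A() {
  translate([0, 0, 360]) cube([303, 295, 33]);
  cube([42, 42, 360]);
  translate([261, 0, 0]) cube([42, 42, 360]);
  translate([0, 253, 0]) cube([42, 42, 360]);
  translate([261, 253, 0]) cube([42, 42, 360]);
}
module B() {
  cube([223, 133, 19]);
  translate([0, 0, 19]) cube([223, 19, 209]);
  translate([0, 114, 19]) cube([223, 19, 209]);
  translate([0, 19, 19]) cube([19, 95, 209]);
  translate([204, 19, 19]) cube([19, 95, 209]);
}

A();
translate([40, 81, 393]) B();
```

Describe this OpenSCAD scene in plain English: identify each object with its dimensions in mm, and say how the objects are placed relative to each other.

A is a four-legged stool. The seat is 303×295 mm, 33 mm thick, top at z = 393 mm. It stands on four square legs, each 42×42 mm in cross-section, from z = 0 to the seat underside, each flush with a corner of the seat.

B is an open storage box with external size 223×133×228 mm and wall thickness 19 mm (the base is also 19 mm thick). The base covers the whole footprint; the four walls stand on the base, with the y-facing walls full-width and the x-facing walls fitting between their inner faces.

The open box is on top of the stool, centred.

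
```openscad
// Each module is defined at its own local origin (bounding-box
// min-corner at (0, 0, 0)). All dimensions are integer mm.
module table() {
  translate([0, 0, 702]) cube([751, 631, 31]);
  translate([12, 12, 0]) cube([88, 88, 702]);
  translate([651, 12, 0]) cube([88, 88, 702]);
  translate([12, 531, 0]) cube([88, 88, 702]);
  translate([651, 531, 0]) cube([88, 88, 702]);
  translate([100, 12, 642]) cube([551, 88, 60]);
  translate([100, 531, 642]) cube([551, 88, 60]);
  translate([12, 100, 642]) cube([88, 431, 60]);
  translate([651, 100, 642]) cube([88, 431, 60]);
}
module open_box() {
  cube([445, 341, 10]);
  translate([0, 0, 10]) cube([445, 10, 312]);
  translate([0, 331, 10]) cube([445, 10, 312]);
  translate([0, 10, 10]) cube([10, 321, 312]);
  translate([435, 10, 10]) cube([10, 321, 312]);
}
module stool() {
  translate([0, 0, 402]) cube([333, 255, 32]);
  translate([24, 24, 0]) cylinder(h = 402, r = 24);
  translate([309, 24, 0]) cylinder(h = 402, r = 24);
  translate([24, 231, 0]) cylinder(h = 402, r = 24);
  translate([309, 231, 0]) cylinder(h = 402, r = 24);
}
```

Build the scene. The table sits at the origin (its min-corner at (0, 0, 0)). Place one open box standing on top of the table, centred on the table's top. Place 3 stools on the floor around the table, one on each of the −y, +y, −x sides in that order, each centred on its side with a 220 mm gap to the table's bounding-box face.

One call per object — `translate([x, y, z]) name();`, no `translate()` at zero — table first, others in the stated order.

table();
translate([153, 145, 733]) open_box();
translate([209, -475, 0]) stool();
translate([209, 851, 0]) stool();
translate([-553, 188, 0]) stool();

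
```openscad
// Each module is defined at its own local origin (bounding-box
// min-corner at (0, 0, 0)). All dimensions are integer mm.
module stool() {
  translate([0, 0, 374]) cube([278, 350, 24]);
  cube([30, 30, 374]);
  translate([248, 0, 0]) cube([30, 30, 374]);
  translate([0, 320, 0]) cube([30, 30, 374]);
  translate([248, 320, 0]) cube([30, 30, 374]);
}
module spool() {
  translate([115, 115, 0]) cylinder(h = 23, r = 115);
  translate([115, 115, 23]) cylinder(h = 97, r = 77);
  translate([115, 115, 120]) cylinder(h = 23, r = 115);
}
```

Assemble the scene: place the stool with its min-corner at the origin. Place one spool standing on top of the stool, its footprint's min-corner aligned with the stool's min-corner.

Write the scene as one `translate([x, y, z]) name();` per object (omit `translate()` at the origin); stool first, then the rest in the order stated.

stool();
translate([0, 0, 398]) spool();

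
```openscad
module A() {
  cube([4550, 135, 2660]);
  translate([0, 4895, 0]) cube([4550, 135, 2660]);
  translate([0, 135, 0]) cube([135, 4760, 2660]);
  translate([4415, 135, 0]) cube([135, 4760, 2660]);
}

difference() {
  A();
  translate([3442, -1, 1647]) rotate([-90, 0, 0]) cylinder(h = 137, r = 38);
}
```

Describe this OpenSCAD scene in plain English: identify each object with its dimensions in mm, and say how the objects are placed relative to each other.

A is the wall frame of a small rectangular building: four walls, each 2660 mm tall and 135 mm thick, enclosing a footprint 4550 mm (x) by 5030 mm (y) outside-to-outside, with no floor or roof. The front and back walls (the −y and +y sides) span the full width; the two side walls fit between them.

The house frame has a circular hole of radius 38 mm through its front wall, centred at (x = 3442, z = 1647).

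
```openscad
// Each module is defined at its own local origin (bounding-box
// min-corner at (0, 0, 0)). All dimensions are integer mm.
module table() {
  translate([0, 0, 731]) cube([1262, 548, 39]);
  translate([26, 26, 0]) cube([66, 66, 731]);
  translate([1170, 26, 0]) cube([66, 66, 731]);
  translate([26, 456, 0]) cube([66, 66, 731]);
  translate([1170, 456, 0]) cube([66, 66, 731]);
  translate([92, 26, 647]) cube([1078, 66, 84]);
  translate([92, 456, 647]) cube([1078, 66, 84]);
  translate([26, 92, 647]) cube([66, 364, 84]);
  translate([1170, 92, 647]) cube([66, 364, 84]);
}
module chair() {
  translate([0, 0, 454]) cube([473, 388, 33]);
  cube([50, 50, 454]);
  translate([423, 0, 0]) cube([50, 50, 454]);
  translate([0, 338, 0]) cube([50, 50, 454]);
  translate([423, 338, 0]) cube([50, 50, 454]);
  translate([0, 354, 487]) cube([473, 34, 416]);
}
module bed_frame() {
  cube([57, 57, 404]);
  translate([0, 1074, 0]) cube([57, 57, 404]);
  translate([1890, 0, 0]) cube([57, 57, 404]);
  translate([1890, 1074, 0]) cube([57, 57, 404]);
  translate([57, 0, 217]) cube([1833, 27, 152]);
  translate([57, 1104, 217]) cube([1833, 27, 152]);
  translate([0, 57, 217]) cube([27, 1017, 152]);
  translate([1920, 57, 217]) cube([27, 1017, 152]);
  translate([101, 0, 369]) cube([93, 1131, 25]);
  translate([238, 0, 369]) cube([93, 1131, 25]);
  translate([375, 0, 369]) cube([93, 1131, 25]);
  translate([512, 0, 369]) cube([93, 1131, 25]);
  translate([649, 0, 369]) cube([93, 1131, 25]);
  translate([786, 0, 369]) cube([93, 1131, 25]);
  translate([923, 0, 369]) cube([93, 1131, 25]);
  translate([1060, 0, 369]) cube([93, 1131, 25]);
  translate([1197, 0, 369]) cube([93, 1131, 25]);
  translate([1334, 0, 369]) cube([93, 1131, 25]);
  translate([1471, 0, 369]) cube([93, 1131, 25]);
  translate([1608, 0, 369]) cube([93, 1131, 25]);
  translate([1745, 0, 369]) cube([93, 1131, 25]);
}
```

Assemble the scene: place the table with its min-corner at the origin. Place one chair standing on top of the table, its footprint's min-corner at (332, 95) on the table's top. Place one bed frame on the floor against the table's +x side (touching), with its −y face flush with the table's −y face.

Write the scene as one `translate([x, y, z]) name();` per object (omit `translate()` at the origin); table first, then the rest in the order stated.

table();
translate([332, 95, 770]) chair();
translate([1262, 0, 0]) bed_frame();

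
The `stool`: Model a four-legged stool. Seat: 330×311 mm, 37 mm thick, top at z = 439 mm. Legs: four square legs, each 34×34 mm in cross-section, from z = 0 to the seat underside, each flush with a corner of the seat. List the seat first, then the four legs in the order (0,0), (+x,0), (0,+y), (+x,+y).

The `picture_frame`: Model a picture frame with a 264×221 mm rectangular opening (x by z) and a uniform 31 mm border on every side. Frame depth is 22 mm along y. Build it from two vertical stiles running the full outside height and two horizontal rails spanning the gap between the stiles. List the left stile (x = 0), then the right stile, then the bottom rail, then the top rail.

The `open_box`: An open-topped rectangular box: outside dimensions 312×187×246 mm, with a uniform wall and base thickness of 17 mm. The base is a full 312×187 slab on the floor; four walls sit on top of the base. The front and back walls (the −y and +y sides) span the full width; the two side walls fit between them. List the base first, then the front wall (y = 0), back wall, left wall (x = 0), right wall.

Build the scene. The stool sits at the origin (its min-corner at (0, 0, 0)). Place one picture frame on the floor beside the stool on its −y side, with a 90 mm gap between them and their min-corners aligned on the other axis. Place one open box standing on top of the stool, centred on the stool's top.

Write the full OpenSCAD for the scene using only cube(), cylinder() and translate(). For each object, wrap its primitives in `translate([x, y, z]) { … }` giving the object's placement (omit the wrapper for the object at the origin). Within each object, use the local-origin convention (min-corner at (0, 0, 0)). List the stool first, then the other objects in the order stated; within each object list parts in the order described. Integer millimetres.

translate([0, 0, 402]) cube([330, 311, 37]);
cube([34, 34, 402]);
translate([296, 0, 0]) cube([34, 34, 402]);
translate([0, 277, 0]) cube([34, 34, 402]);
translate([296, 277, 0]) cube([34, 34, 402]);
translate([0, -112, 0]) {
  cube([31, 22, 283]);
  translate([295, 0, 0]) cube([31, 22, 283]);
  translate([31, 0, 0]) cube([264, 22, 31]);
  translate([31, 0, 252]) cube([264, 22, 31]);
}
translate([9, 62, 439]) {
  cube([312, 187, 17]);
  translate([0, 0, 17]) cube([312, 17, 229]);
  translate([0, 170, 17]) cube([312, 17, 229]);
  translate([0, 17, 17]) cube([17, 153, 229]);
  translate([295, 17, 17]) cube([17, 153, 229]);
}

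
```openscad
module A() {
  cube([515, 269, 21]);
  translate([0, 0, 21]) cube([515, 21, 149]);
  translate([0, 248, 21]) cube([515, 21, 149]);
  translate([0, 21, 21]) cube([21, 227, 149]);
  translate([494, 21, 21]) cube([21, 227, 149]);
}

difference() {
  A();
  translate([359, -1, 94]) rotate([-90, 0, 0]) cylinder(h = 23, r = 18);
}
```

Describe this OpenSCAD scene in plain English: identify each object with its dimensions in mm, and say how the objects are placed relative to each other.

A is an open storage box with external size 515×269×170 mm and wall thickness 21 mm (the base is also 21 mm thick). The base covers the whole footprint; the four walls stand on the base, with the y-facing walls full-width and the x-facing walls fitting between their inner faces.

The open box has a circular hole of radius 18 mm through its front wall, centred at (x = 359, z = 94).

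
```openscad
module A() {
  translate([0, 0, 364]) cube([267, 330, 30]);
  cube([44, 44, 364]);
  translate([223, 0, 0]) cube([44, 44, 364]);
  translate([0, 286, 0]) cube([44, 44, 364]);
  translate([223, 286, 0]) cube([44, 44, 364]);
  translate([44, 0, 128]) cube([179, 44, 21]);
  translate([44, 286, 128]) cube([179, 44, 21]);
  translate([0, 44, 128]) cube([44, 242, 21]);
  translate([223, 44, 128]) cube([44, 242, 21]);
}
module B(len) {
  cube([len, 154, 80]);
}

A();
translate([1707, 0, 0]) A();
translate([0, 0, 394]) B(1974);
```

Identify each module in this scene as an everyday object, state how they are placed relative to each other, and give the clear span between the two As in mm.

Second stool starts at x = 1707; first ends at x = 267; clear span = 1707 − 267 = 1440 mm.

A is a stool. B is a beam. A beam spans the tops of two stools. The clear span between the two stools is 1440 mm.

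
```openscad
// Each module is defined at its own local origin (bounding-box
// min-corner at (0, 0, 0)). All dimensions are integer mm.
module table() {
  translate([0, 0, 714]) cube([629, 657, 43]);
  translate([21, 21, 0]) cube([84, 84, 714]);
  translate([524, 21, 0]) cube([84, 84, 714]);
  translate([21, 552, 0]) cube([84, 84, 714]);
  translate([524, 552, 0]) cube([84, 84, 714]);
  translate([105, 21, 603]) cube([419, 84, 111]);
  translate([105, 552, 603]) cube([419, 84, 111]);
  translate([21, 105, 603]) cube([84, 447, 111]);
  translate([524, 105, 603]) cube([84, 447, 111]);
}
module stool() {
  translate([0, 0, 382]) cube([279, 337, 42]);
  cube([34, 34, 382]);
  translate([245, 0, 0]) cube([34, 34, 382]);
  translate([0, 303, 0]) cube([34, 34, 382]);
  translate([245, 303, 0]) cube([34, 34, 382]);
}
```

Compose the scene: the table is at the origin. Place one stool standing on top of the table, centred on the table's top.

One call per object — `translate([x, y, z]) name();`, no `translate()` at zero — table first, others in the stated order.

table();
translate([175, 160, 757]) stool();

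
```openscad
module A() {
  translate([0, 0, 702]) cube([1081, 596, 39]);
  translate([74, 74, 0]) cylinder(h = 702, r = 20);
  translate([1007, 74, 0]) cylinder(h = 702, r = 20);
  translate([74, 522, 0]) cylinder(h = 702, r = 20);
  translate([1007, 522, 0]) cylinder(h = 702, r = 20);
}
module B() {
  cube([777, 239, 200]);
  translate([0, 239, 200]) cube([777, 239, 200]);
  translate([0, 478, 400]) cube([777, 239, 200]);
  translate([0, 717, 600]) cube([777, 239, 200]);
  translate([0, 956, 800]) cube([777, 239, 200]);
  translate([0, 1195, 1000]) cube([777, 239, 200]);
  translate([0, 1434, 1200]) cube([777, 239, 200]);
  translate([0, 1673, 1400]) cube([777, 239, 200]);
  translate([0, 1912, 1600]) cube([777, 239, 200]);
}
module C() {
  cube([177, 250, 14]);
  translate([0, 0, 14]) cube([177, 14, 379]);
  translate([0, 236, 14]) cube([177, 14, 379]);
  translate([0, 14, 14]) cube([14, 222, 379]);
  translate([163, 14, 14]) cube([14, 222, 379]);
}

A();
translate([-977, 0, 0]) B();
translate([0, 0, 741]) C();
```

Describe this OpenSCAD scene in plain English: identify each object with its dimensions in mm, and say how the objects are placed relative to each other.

A is a table: top 1081 mm (x) × 596 mm (y), 39 mm thick, upper face at z = 741 mm, on four round legs of 40 mm diameter, each leg's bounding box inset 54 mm from the nearest pair of top edges, running from z = 0 to the bottom of the top.

B is a straight staircase of 9 solid steps. Each step is 777 mm wide (x), 239 mm deep (y, the going) and 200 mm tall (the rise). The first step rests on the floor; each subsequent step sits one going further in +y and one rise higher in +z, directly behind and above the previous step with no overlap.

C is an open-topped rectangular box: outside dimensions 177×250×393 mm, with a uniform wall and base thickness of 14 mm. The base is a full 177×250 slab on the floor; four walls sit on top of the base. The front and back walls (the −y and +y sides) span the full width; the two side walls fit between them.

The staircase is on the floor beside the table on its −x side. The open box is on top of the table.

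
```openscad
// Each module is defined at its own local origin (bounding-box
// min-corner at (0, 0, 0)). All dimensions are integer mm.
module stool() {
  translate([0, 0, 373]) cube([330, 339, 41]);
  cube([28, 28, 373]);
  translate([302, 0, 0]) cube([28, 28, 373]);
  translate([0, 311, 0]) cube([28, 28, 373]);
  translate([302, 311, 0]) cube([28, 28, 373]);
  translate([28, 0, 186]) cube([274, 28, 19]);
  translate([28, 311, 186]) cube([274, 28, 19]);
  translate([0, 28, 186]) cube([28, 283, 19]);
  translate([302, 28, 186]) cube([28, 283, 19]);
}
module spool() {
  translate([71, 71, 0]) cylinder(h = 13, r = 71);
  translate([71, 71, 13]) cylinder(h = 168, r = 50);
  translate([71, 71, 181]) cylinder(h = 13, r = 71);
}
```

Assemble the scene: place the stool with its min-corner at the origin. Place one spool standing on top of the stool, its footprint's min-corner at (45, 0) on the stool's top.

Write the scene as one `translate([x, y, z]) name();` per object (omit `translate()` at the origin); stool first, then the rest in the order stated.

stool();
translate([45, 0, 414]) spool();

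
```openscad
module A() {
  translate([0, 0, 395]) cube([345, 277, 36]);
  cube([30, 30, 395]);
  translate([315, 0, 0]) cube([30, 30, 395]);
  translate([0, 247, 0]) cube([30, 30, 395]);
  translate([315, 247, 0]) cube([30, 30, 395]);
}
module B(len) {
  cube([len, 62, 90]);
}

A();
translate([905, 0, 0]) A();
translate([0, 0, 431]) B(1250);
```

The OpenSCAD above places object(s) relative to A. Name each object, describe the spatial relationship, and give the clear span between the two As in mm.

Second stool starts at x = 905; first ends at x = 345; clear span = 905 − 345 = 560 mm.

A is a stool. B is a beam. A beam spans the tops of two stools. The clear span between the two stools is 560 mm.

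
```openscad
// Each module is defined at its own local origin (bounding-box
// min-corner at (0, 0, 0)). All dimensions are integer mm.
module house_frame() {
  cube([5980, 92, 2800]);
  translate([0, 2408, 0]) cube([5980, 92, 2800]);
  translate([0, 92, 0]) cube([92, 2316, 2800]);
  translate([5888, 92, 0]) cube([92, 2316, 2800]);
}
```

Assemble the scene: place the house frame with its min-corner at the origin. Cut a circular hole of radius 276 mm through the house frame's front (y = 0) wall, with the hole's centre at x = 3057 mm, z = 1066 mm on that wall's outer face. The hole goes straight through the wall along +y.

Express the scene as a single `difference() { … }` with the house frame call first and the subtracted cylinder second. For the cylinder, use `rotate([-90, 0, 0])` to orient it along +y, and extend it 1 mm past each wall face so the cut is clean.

difference() {
  house_frame();
  translate([3057, -1, 1066]) rotate([-90, 0, 0]) cylinder(h = 94, r = 276);
}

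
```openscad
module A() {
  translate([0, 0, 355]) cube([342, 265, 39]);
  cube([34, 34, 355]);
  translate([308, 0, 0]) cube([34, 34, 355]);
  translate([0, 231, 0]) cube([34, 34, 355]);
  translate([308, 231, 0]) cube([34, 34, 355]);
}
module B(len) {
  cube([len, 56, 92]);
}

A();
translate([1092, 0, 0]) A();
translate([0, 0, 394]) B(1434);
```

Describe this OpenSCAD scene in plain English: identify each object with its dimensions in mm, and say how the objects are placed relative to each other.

A is a simple wooden stool: a rectangular seat 342 mm (x) by 265 mm (y), 39 mm thick, top face at z = 394 mm, on four square legs, each 34×34 mm in cross-section. The legs rest on z = 0, each flush with a corner of the seat.

B is a rectangular beam 1434 mm long (x), 56 mm deep (y), 92 mm thick (z).

The beam spans the tops of two stools placed 750 mm apart, resting at z = 394 mm.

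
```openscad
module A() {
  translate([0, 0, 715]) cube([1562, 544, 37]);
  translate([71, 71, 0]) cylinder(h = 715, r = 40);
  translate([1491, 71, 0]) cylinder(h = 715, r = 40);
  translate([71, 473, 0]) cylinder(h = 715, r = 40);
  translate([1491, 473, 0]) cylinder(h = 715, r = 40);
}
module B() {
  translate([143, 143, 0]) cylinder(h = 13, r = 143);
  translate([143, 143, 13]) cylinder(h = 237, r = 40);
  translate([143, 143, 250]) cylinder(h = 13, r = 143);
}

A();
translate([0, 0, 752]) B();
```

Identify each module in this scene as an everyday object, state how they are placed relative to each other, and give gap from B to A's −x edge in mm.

The spool's min-x is at 0; the table's min-x is 0; gap = 0 mm.

A is a table. B is a spool. The spool is on top of the table. The gap from the spool to the table's −x edge is 0 mm.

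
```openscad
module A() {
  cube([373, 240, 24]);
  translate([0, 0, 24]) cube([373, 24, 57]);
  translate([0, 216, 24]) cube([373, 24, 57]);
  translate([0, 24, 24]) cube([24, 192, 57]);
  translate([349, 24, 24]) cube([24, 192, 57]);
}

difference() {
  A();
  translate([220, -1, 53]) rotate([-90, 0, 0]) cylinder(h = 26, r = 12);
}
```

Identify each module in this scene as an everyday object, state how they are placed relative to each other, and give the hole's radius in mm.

A is an open box. The open box has a circular hole through its front wall. The hole's radius is 12 mm.

The subtracted cylinder has r = 12 mm.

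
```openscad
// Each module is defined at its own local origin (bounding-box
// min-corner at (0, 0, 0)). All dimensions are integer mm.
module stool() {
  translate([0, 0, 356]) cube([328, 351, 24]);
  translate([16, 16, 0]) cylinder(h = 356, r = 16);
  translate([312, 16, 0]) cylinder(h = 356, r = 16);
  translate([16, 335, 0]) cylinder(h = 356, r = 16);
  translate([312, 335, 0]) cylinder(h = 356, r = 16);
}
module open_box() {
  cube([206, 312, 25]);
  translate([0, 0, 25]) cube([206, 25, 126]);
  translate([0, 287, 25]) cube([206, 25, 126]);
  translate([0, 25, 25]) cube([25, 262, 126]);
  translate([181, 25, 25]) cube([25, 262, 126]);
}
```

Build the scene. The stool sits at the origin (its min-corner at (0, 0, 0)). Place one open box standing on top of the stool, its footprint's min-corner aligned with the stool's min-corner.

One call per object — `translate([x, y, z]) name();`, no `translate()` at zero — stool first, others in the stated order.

stool();
translate([0, 0, 380]) open_box();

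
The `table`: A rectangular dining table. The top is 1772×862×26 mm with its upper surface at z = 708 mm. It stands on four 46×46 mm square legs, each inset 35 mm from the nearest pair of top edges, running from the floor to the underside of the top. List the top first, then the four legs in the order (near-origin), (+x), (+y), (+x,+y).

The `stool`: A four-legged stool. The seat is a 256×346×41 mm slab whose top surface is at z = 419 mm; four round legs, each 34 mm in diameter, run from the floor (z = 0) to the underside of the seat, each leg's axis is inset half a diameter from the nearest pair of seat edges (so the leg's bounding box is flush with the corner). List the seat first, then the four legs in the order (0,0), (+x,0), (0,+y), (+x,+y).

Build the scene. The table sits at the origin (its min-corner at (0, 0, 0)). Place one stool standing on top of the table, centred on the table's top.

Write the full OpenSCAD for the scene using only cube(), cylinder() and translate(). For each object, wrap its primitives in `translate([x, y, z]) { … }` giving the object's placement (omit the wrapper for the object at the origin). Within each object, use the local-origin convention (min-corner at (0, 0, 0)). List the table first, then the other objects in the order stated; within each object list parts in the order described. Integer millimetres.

translate([0, 0, 682]) cube([1772, 862, 26]);
translate([35, 35, 0]) cube([46, 46, 682]);
translate([1691, 35, 0]) cube([46, 46, 682]);
translate([35, 781, 0]) cube([46, 46, 682]);
translate([1691, 781, 0]) cube([46, 46, 682]);
translate([758, 258, 708]) {
  translate([0, 0, 378]) cube([256, 346, 41]);
  translate([17, 17, 0]) cylinder(h = 378, r = 17);
  translate([239, 17, 0]) cylinder(h = 378, r = 17);
  translate([17, 329, 0]) cylinder(h = 378, r = 17);
  translate([239, 329, 0]) cylinder(h = 378, r = 17);
}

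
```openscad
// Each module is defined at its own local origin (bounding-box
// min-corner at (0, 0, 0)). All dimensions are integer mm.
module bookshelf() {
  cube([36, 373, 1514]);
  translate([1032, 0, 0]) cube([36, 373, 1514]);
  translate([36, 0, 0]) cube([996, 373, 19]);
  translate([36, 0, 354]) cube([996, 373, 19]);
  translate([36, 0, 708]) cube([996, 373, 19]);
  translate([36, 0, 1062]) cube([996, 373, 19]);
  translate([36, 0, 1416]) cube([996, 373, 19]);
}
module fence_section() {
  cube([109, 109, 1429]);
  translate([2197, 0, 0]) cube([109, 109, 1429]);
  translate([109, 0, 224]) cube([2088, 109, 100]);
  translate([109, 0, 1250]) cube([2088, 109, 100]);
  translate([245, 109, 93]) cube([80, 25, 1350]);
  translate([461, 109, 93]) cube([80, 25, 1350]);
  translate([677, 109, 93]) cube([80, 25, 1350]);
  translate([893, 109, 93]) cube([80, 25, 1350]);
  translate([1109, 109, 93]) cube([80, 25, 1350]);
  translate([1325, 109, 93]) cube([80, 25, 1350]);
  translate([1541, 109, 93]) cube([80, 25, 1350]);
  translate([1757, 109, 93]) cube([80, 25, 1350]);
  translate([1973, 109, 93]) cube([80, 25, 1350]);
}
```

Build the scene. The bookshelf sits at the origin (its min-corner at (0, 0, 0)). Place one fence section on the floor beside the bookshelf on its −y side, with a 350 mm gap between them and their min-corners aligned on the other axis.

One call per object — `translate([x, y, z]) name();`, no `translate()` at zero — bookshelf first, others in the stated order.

bookshelf();
translate([0, -484, 0]) fence_section();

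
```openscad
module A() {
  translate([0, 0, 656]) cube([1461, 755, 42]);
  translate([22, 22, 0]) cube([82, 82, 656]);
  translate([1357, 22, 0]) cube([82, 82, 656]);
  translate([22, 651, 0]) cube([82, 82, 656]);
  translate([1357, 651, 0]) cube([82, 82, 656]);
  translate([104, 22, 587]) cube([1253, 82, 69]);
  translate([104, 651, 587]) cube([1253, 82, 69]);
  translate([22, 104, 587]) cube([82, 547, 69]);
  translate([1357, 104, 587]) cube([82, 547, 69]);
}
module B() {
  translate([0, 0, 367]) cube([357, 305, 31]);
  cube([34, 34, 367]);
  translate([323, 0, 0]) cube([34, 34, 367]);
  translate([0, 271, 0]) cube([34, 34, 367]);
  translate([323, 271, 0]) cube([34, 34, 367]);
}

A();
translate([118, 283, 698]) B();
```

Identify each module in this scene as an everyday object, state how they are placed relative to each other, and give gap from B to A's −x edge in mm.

The stool's min-x is at 118; the table's min-x is 0; gap = 118 mm.

A is a table. B is a stool. The stool is on top of the table. The gap from the stool to the table's −x edge is 118 mm.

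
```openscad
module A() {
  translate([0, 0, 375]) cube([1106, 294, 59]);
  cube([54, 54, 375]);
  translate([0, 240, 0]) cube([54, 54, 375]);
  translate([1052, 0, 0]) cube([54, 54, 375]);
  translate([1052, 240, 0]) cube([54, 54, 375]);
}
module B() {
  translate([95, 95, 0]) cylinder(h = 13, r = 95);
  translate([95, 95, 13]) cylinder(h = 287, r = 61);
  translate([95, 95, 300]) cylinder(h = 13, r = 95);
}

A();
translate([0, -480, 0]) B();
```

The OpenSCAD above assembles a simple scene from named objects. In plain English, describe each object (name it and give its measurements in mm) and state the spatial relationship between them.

A is a bench: a 1106×294 mm seat slab, 59 mm thick, top at z = 434 mm, on four 54×54 mm square legs flush with the seat corners and standing on z = 0.

B is a spool: two coaxial disc flanges of radius 95 mm and thickness 13 mm, joined by a core cylinder of radius 61 mm and height 287 mm. The lower flange rests on z = 0 and the three cylinders share a vertical axis.

The spool is on the floor beside the bench on its −y side.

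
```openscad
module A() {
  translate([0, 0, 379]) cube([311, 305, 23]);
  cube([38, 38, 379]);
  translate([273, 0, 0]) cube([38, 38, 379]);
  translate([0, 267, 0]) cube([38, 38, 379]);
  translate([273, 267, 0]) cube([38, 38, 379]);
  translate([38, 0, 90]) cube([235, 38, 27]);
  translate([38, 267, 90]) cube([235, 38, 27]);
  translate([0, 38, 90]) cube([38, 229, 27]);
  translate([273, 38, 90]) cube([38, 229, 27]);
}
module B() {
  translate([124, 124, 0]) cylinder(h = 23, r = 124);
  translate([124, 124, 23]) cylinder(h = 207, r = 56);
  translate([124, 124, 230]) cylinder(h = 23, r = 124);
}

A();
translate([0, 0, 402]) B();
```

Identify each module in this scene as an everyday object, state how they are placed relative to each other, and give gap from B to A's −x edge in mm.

A is a stool. B is a spool. The spool is on top of the stool. The gap from the spool to the stool's −x edge is 0 mm.

The spool's min-x is at 0; the stool's min-x is 0; gap = 0 mm.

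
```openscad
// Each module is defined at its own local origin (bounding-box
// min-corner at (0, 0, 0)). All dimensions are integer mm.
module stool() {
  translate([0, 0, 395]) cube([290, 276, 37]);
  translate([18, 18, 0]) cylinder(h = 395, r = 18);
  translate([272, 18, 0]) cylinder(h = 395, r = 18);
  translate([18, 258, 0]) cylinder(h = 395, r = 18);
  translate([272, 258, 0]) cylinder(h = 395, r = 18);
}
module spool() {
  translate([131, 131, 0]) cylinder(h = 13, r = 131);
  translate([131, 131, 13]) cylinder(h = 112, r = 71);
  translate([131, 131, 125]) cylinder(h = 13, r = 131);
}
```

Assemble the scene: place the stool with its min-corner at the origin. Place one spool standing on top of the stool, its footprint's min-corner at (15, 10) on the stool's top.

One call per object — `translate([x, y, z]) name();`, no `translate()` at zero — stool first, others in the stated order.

stool();
translate([15, 10, 432]) spool();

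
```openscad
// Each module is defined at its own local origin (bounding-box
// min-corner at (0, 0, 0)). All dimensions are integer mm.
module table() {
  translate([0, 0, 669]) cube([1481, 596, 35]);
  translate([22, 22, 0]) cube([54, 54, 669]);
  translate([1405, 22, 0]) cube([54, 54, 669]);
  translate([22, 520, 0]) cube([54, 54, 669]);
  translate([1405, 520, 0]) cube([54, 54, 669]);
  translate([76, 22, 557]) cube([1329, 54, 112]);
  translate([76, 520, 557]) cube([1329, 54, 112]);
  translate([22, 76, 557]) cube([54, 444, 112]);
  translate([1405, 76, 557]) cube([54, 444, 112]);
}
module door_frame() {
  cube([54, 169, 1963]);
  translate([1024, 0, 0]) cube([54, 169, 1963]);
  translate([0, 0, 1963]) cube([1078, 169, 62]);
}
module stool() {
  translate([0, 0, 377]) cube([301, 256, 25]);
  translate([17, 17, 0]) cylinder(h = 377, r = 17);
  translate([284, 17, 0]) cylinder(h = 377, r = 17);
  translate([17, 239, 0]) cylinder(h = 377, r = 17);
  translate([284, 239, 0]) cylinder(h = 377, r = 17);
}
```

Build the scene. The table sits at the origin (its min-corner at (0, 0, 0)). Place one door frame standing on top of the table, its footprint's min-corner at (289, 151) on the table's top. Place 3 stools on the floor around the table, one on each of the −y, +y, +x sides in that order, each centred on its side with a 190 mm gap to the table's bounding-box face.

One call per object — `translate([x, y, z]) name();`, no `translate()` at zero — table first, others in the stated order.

table();
translate([289, 151, 704]) door_frame();
translate([590, -446, 0]) stool();
translate([590, 786, 0]) stool();
translate([1671, 170, 0]) stool();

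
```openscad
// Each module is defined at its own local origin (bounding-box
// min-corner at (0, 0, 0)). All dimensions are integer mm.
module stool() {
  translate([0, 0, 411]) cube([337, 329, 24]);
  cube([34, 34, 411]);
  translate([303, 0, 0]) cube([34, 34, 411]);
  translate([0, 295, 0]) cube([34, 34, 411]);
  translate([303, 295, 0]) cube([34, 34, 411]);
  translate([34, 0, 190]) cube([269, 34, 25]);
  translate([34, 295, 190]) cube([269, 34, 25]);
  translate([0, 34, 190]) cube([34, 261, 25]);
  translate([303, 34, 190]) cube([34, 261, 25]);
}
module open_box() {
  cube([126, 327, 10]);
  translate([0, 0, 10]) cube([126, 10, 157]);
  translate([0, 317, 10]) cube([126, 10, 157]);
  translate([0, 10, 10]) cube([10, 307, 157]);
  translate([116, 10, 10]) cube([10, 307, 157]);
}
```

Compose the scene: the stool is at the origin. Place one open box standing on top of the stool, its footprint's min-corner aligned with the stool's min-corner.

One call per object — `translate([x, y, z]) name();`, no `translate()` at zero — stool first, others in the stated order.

stool();
translate([0, 0, 435]) open_box();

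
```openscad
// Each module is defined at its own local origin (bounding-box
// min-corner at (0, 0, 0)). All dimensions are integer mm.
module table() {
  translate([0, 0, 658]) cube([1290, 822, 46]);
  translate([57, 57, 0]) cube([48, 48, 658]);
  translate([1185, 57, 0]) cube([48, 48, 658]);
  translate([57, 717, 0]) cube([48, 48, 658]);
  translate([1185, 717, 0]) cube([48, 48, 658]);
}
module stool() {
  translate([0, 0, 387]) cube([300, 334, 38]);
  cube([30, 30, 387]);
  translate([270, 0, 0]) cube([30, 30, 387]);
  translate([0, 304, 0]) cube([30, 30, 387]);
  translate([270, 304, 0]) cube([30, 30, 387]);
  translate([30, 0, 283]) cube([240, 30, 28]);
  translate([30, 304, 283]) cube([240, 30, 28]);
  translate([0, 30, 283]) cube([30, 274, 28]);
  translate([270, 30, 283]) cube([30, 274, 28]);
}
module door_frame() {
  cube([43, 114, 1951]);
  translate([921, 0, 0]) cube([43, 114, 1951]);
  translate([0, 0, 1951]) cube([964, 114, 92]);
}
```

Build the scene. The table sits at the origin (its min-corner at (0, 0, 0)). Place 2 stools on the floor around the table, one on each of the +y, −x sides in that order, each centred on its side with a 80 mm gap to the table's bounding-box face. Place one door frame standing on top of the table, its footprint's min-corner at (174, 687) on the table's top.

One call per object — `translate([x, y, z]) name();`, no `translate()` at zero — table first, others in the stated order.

table();
translate([495, 902, 0]) stool();
translate([-380, 244, 0]) stool();
translate([174, 687, 704]) door_frame();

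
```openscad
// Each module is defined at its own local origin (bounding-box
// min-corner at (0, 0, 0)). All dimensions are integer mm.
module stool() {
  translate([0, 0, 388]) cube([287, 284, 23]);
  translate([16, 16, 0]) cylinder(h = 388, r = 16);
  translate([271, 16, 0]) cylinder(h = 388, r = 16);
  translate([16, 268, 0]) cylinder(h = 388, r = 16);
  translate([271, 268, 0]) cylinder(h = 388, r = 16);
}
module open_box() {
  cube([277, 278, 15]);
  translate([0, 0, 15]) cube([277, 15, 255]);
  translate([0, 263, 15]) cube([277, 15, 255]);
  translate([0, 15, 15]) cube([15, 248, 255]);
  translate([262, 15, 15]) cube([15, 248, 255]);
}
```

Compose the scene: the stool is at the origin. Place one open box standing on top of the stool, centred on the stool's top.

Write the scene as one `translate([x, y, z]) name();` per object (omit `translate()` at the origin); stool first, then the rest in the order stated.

stool();
translate([5, 3, 411]) open_box();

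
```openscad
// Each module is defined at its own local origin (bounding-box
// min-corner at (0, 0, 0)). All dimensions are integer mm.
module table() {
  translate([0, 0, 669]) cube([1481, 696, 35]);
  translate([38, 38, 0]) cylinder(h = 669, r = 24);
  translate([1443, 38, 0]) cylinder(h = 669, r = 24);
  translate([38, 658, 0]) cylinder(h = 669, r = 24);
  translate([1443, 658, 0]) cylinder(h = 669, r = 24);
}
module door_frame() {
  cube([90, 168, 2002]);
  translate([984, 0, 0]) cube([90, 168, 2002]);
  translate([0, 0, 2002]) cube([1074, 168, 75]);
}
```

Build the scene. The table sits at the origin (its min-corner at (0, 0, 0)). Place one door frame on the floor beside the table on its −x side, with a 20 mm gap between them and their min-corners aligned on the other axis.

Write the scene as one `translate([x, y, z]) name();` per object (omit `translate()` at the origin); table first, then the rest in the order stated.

table();
translate([-1094, 0, 0]) door_frame();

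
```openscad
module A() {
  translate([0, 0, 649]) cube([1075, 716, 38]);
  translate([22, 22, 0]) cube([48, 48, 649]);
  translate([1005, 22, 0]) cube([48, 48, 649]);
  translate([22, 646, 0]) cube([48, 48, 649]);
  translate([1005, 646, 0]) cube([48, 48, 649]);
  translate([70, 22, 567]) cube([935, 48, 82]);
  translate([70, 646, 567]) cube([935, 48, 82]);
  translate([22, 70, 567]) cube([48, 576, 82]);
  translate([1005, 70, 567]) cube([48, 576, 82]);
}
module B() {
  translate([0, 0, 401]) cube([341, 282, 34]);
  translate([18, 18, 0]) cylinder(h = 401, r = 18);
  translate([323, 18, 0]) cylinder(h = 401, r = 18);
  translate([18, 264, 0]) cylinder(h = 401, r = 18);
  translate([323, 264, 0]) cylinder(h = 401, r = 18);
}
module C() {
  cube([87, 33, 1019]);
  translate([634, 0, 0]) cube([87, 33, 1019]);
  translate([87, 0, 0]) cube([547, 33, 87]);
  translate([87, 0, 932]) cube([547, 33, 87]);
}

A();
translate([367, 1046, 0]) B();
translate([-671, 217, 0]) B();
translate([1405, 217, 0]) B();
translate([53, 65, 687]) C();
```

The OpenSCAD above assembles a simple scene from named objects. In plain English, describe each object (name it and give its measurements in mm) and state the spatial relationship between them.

A is a table: top 1075 mm (x) × 716 mm (y), 38 mm thick, upper face at z = 687 mm, on four 48×48 mm square legs, each inset 22 mm from the nearest pair of top edges, running from z = 0 to the bottom of the top. Four apron rails, 48 mm thick and 82 mm tall, run between adjacent legs with their top edges flush with the underside of the top and their outer faces flush with the legs' outer faces.

B is a simple wooden stool: a rectangular seat 341 mm (x) by 282 mm (y), 34 mm thick, top face at z = 435 mm, on four round legs, each 36 mm in diameter. The legs rest on z = 0, each leg's axis is inset half a diameter from the nearest pair of seat edges (so the leg's bounding box is flush with the corner).

C is a rectangular picture frame lying in the x–z plane (depth along y). The opening is 547 mm wide (x) by 845 mm tall (z), surrounded by a border 87 mm wide on all four sides. The frame is 33 mm deep and is made of two full-height vertical stiles with two horizontal rails fitted between them.

Three stools sit around the table at the +y, −x, +x sides. The picture frame is on top of the table.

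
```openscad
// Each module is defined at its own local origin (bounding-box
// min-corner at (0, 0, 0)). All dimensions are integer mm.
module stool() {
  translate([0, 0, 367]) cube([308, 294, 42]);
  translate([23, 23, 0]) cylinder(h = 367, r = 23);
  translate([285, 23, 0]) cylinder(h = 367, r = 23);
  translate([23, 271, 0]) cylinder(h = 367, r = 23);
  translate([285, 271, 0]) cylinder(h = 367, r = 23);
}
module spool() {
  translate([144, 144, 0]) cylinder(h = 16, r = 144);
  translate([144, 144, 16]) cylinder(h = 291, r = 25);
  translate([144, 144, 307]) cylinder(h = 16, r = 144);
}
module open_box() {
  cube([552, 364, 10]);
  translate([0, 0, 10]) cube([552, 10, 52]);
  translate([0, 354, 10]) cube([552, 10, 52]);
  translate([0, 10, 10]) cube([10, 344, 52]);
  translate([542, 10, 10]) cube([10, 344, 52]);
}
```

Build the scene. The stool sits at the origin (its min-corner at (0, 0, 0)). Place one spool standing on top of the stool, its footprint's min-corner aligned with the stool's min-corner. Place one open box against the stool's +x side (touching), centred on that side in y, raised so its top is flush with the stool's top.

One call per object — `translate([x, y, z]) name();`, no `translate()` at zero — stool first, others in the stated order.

stool();
translate([0, 0, 409]) spool();
translate([308, -35, 347]) open_box();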